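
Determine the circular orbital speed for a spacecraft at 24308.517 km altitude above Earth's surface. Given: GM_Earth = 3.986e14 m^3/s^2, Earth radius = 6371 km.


r = R_E + alt = 6371.0 + 24308.517 = 30679.5170 km = 3.0679517e+07 m
v = sqrt(mu/r) = sqrt(3.986e14 / 3.0679517e+07) = 3604.4947 m/s = 3.6045 km/s

3.6045 km/s


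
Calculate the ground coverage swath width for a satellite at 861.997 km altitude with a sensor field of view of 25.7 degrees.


FOV = 25.7 deg = 0.4485496 rad
swath = 2 * alt * tan(FOV/2) = 2 * 861.997 * tan(0.2242748)
swath = 2 * 861.997 * 0.2281123
swath = 393.2643 km

393.2643 km


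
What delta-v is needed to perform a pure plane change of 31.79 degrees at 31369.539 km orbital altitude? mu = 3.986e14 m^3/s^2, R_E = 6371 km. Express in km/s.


r = 37740.5390 km = 3.7740539e+07 m
V = sqrt(mu/r) = 3249.8596 m/s
di = 31.79 deg = 0.5548402 rad
dV = 2*V*sin(di/2) = 2*3249.8596*sin(0.2774201)
dV = 1780.1125 m/s = 1.7801 km/s

1.7801 km/s


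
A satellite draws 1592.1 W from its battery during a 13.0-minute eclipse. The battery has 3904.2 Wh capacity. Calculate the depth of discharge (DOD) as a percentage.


E_used = P * t / 60 = 1592.1 * 13.0 / 60 = 344.9550 Wh
DOD = E_used / E_total * 100 = 344.9550 / 3904.2 * 100
DOD = 8.8355 %

8.8355 %


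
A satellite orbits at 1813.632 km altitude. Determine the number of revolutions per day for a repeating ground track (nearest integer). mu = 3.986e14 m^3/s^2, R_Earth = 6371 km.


r = 8.184632e+06 m
T = 2*pi*sqrt(r^3/mu) = 7369.0238 s = 122.8171 min
revs/day = 1440 / 122.8171 = 11.7248
Rounded: 12 revolutions per day

12 revolutions per day


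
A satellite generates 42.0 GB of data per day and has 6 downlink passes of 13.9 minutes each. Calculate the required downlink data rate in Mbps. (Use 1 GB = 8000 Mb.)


total contact time = 6 * 13.9 * 60 = 5004.0000 s
data = 42.0 GB = 336000.0000 Mb
rate = 336000.0000 / 5004.0000 = 67.1463 Mbps

67.1463 Mbps


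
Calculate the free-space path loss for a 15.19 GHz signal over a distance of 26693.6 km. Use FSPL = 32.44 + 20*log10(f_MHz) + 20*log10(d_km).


f = 15.19 GHz = 15190.0000 MHz
d = 26693.6 km
FSPL = 32.44 + 20*log10(15190.0000) + 20*log10(26693.6)
FSPL = 32.44 + 83.6312 + 88.5281
FSPL = 204.5993 dB

204.5993 dB


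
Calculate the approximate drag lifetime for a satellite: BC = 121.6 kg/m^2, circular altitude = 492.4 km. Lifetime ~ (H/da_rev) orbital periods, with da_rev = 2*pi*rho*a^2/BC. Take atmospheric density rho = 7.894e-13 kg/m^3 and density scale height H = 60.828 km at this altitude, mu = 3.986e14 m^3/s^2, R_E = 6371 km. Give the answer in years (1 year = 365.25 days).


a = R_E + alt = 6863.4000 km = 6.8634e+06 m
da_rev = 2*pi*rho*a^2/BC = 2*pi*7.894e-13*(6.8634e+06)^2/121.6 = 1.921419 m per revolution
N = H/da_rev = 60828.0000 m / 1.921419 m = 31657.8561 revolutions
P = 2*pi*sqrt(a^3/mu) = 5658.7458 s
lifetime = N*P = 31657.8561 * 5658.7458 = 1.7914376e+08 s = 2073.4232 days
years = 2073.4232 / 365.25 = 5.6767 years

5.6767 years


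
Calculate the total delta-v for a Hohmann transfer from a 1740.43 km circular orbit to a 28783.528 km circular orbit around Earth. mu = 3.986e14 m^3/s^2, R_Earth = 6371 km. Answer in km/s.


r1 = 8111.4300 km = 8.11143e+06 m
r2 = 35154.5280 km = 3.5154528e+07 m
dv1 = sqrt(mu/r1)*(sqrt(2*r2/(r1+r2)) - 1) = 1926.1593 m/s
dv2 = sqrt(mu/r2)*(1 - sqrt(2*r1/(r1+r2))) = 1305.3660 m/s
total dv = |dv1| + |dv2| = 1926.1593 + 1305.3660 = 3231.5253 m/s = 3.2315 km/s

3.2315 km/s


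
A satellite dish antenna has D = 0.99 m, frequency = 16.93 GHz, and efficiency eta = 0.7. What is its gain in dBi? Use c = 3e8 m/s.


lambda = c/f = 3e8 / 1.693e+10 = 0.01772002 m
G = eta*(pi*D/lambda)^2 = 0.7*(pi*0.99/0.01772002)^2
G = 21564.5094 (linear)
G = 10*log10(21564.5094) = 43.3374 dBi

43.3374 dBi


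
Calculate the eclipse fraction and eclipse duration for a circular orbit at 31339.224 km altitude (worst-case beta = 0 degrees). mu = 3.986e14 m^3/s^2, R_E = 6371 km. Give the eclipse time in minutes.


r = 37710.2240 km
T = 1214.6430 min
Eclipse fraction = arcsin(R_E/r)/pi = arcsin(6371.0000/37710.2240)/pi
= arcsin(0.1689462)/pi = 0.05403642
Eclipse duration = 0.05403642 * 1214.6430 = 65.6350 min

65.6350 minutes


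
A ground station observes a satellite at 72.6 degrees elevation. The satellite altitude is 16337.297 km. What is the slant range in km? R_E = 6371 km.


h = 16337.297 km, el = 72.6 deg
d = -R_E*sin(el) + sqrt((R_E*sin(el))^2 + 2*R_E*h + h^2)
d = -6371.0000*sin(1.2671) + sqrt((6371.0000*0.9542403)^2 + 2*6371.0000*16337.297 + 16337.297^2)
d = 16548.7696 km

16548.7696 km


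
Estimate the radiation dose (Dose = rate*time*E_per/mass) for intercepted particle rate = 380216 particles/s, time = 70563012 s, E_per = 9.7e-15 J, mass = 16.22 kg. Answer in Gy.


Total energy deposited = rate * time * E_per
  = 380216 * 70563012 * 9.7e-15 = 0.2602431 J
Dose = E_total / mass = 0.2602431 / 16.22
Dose = 0.01604458 Gy

0.0160 Gy


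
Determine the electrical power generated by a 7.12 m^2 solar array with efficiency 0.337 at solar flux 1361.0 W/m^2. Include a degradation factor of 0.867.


P = area * eta * S * degradation
P = 7.12 * 0.337 * 1361.0 * 0.867
P = 2831.3080 W

2831.3080 W


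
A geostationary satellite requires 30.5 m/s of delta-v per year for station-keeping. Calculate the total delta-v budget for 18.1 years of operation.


dV = rate * years = 30.5 * 18.1
dV = 552.0500 m/s

552.0500 m/s


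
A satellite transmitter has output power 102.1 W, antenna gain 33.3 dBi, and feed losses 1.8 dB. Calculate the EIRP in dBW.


Pt = 102.1 W = 20.0903 dBW
EIRP = Pt_dBW + Gt - losses = 20.0903 + 33.3 - 1.8 = 51.5903 dBW

51.5903 dBW


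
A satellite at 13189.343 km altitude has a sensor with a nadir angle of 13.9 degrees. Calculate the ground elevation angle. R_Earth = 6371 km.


r = R_E + alt = 19560.3430 km
Law of sines in the satellite / Earth-center / ground-point triangle:
  sin(nadir)/R_E = sin(90 + el)/r  =>  cos(el) = (r/R_E)*sin(nadir)
cos(el) = (19560.3430 / 6371.0000) * sin(13.9 deg) = 0.7375519
el = arccos(0.7375519) = 42.4767 deg
(Earth-central angle = 90 - nadir - el = 33.6233 deg)

42.4767 degrees


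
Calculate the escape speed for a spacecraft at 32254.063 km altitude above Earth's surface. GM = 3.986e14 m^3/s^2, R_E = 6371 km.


r = 6371.0 + 32254.063 = 38625.0630 km = 3.8625063e+07 m
v_esc = sqrt(2*mu/r) = sqrt(2*3.986e14 / 3.8625063e+07)
v_esc = 4543.0660 m/s = 4.5431 km/s

4.5431 km/s


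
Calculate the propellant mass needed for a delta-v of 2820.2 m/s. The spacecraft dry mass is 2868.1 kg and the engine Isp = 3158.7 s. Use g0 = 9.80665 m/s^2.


ve = Isp * g0 = 3158.7 * 9.80665 = 30976.265355 m/s
mass ratio = exp(dv/ve) = exp(2820.2/30976.265355) = 1.09531709
m_prop = m_dry * (mr - 1) = 2868.1 * (1.09531709 - 1)
m_prop = 273.3789 kg

273.3789 kg


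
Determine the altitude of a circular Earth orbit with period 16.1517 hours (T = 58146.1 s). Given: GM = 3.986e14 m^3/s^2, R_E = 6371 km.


T = 58146.1 s
r = (mu*T^2/(4*pi^2))^(1/3) = (3.986e14 * 58146.1^2 / (4*pi^2))^(1/3)
r = 3.2439407e+07 m = 32439.4075 km
alt = r - R_E = 32439.4075 - 6371 = 26068.4075 km

26068.4075 km


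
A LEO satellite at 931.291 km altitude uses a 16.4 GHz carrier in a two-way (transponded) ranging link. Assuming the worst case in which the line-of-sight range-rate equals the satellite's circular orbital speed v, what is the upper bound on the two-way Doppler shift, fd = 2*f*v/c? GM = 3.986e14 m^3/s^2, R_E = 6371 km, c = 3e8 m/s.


r = 7.302291e+06 m
v = sqrt(mu/r) = 7388.2074 m/s (worst-case radial velocity)
f = 16.4 GHz = 1.64e+10 Hz
fd = 2*f*v/c = 2*1.64e+10*7388.2074/3.0e+08
fd = 807777.3441 Hz

807777.3441 Hz


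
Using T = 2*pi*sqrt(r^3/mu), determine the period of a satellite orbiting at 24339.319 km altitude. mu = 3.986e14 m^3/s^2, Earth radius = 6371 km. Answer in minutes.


r = 30710.3190 km = 3.0710319e+07 m
T = 2*pi*sqrt(r^3/mu) = 2*pi*sqrt(2.8963629e+22 / 3.986e14)
T = 53559.6478 s = 892.6608 min

892.6608 minutes


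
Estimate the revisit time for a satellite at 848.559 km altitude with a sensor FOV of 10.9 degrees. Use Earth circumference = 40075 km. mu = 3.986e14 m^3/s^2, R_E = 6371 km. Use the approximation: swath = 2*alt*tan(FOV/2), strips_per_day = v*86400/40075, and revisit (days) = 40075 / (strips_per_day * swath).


swath = 2*848.559*tan(0.09512044) = 161.9193 km
v = sqrt(mu/r) = 7430.4191 m/s = 7.4304 km/s
strips/day = v*86400/40075 = 7.4304*86400/40075 = 16.0197
coverage/day = strips * swath = 16.0197 * 161.9193 = 2593.8928 km
revisit = 40075 / 2593.8928 = 15.4498 days

15.4498 days


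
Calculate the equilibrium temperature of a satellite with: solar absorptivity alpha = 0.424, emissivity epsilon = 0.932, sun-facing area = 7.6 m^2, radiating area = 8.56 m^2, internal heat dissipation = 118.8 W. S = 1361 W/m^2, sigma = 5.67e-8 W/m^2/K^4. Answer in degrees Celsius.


Numerator = alpha*S*A_sun + Q_int = 0.424*1361*7.6 + 118.8 = 4504.4864 W
Denominator = eps*sigma*A_rad = 0.932*5.67e-8*8.56 = 4.5234806e-07 W/K^4
T^4 = 9.9580097e+09 K^4
T = 315.8953 K = 42.7453 C

42.7453 degrees Celsius


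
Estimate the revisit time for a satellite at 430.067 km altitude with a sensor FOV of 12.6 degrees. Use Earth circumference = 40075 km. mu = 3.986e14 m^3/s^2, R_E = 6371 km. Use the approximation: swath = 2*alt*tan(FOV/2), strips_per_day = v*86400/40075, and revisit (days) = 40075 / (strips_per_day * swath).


swath = 2*430.067*tan(0.1099557) = 94.9597 km
v = sqrt(mu/r) = 7655.6156 m/s = 7.6556 km/s
strips/day = v*86400/40075 = 7.6556*86400/40075 = 16.5052
coverage/day = strips * swath = 16.5052 * 94.9597 = 1567.3268 km
revisit = 40075 / 1567.3268 = 25.5690 days

25.5690 days


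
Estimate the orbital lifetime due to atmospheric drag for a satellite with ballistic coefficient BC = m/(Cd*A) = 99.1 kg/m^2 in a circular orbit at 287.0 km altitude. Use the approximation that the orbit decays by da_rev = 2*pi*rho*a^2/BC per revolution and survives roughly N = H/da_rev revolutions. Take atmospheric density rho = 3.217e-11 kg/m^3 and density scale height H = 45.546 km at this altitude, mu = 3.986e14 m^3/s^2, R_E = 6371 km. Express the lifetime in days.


a = R_E + alt = 6658.0000 km = 6.658e+06 m
da_rev = 2*pi*rho*a^2/BC = 2*pi*3.217e-11*(6.658e+06)^2/99.1 = 90.415910 m per revolution
N = H/da_rev = 45546.0000 m / 90.415910 m = 503.7388 revolutions
P = 2*pi*sqrt(a^3/mu) = 5406.6332 s
lifetime = N*P = 503.7388 * 5406.6332 = 2.7235308e+06 s = 31.5223 days

31.5223 days


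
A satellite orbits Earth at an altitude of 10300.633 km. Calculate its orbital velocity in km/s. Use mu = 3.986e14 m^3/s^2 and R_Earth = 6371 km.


r = R_E + alt = 6371.0 + 10300.633 = 16671.6330 km = 1.6671633e+07 m
v = sqrt(mu/r) = sqrt(3.986e14 / 1.6671633e+07) = 4889.6703 m/s = 4.8897 km/s

4.8897 km/s


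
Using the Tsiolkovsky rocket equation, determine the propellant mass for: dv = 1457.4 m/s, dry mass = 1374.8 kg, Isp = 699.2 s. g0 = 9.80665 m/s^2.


ve = Isp * g0 = 699.2 * 9.80665 = 6856.809680 m/s
mass ratio = exp(dv/ve) = exp(1457.4/6856.809680) = 1.23682527
m_prop = m_dry * (mr - 1) = 1374.8 * (1.23682527 - 1)
m_prop = 325.5874 kg

325.5874 kg


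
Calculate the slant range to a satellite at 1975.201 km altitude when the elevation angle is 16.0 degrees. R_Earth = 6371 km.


h = 1975.201 km, el = 16.0 deg
d = -R_E*sin(el) + sqrt((R_E*sin(el))^2 + 2*R_E*h + h^2)
d = -6371.0000*sin(0.2792527) + sqrt((6371.0000*0.2756374)^2 + 2*6371.0000*1975.201 + 1975.201^2)
d = 3914.2995 km

3914.2995 km


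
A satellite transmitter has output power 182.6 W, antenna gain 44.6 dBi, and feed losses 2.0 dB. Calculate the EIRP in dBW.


Pt = 182.6 W = 22.6150 dBW
EIRP = Pt_dBW + Gt - losses = 22.6150 + 44.6 - 2.0 = 65.2150 dBW

65.2150 dBW


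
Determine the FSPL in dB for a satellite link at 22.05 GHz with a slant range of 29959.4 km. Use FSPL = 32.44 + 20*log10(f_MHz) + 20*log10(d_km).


f = 22.05 GHz = 22050.0000 MHz
d = 29959.4 km
FSPL = 32.44 + 20*log10(22050.0000) + 20*log10(29959.4)
FSPL = 32.44 + 86.8682 + 89.5307
FSPL = 208.8388 dB

208.8388 dB


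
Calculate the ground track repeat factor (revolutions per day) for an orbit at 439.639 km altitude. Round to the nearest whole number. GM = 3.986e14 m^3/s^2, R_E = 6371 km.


r = 6.810639e+06 m
T = 2*pi*sqrt(r^3/mu) = 5593.6207 s = 93.2270 min
revs/day = 1440 / 93.2270 = 15.4462
Rounded: 15 revolutions per day

15 revolutions per day


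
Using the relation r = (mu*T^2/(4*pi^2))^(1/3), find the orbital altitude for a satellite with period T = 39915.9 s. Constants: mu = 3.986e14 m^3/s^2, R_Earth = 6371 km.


T = 39915.9 s
r = (mu*T^2/(4*pi^2))^(1/3) = (3.986e14 * 39915.9^2 / (4*pi^2))^(1/3)
r = 2.5243901e+07 m = 25243.9011 km
alt = r - R_E = 25243.9011 - 6371 = 18872.9011 km

18872.9011 km


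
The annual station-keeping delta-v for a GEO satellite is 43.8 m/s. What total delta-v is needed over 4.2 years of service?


dV = rate * years = 43.8 * 4.2
dV = 183.9600 m/s

183.9600 m/s


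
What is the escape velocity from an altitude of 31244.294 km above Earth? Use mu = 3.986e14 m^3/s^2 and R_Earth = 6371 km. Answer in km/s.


r = 6371.0 + 31244.294 = 37615.2940 km = 3.7615294e+07 m
v_esc = sqrt(2*mu/r) = sqrt(2*3.986e14 / 3.7615294e+07)
v_esc = 4603.6406 m/s = 4.6036 km/s

4.6036 km/s


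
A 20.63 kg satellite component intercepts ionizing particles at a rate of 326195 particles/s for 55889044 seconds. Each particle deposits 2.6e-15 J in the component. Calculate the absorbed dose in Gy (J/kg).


Total energy deposited = rate * time * E_per
  = 326195 * 55889044 * 2.6e-15 = 0.04739989 J
Dose = E_total / mass = 0.04739989 / 20.63
Dose = 0.002297619 Gy

0.0023 Gy


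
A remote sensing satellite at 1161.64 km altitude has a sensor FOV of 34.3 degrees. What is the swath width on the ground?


FOV = 34.3 deg = 0.5986479 rad
swath = 2 * alt * tan(FOV/2) = 2 * 1161.64 * tan(0.299324)
swath = 2 * 1161.64 * 0.3085957
swath = 716.9542 km

716.9542 km


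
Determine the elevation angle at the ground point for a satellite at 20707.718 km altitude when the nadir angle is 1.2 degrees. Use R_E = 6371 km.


r = R_E + alt = 27078.7180 km
Law of sines in the satellite / Earth-center / ground-point triangle:
  sin(nadir)/R_E = sin(90 + el)/r  =>  cos(el) = (r/R_E)*sin(nadir)
cos(el) = (27078.7180 / 6371.0000) * sin(1.2 deg) = 0.08901175
el = arccos(0.08901175) = 84.8932 deg
(Earth-central angle = 90 - nadir - el = 3.9068 deg)

84.8932 degrees


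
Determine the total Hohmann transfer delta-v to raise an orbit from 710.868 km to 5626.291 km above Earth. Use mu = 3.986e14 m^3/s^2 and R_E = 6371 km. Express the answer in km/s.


r1 = 7081.8680 km = 7.081868e+06 m
r2 = 11997.2910 km = 1.1997291e+07 m
dv1 = sqrt(mu/r1)*(sqrt(2*r2/(r1+r2)) - 1) = 911.0981 m/s
dv2 = sqrt(mu/r2)*(1 - sqrt(2*r1/(r1+r2))) = 797.7020 m/s
total dv = |dv1| + |dv2| = 911.0981 + 797.7020 = 1708.8001 m/s = 1.7088 km/s

1.7088 km/s


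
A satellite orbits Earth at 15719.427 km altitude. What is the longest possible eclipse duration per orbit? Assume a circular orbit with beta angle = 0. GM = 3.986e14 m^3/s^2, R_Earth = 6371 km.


r = 22090.4270 km
T = 544.5856 min
Eclipse fraction = arcsin(R_E/r)/pi = arcsin(6371.0000/22090.4270)/pi
= arcsin(0.2884055)/pi = 0.0931251
Eclipse duration = 0.0931251 * 544.5856 = 50.7146 min

50.7146 minutes


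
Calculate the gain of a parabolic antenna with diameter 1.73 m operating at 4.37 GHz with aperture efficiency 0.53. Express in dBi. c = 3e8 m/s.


lambda = c/f = 3e8 / 4.37e+09 = 0.06864989 m
G = eta*(pi*D/lambda)^2 = 0.53*(pi*1.73/0.06864989)^2
G = 3321.9125 (linear)
G = 10*log10(3321.9125) = 35.2139 dBi

35.2139 dBi


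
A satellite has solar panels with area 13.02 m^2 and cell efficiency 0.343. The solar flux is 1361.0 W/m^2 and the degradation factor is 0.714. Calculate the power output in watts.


P = area * eta * S * degradation
P = 13.02 * 0.343 * 1361.0 * 0.714
P = 4339.7173 W

4339.7173 W


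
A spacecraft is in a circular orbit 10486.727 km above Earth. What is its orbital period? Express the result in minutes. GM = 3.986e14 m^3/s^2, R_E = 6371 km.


r = 16857.7270 km = 1.6857727e+07 m
T = 2*pi*sqrt(r^3/mu) = 2*pi*sqrt(4.7906788e+21 / 3.986e14)
T = 21782.6015 s = 363.0434 min

363.0434 minutes


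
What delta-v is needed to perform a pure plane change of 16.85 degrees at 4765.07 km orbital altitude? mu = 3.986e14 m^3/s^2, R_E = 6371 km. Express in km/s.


r = 11136.0700 km = 1.113607e+07 m
V = sqrt(mu/r) = 5982.7750 m/s
di = 16.85 deg = 0.294088 rad
dV = 2*V*sin(di/2) = 2*5982.7750*sin(0.147044)
dV = 1753.1286 m/s = 1.7531 km/s

1.7531 km/s


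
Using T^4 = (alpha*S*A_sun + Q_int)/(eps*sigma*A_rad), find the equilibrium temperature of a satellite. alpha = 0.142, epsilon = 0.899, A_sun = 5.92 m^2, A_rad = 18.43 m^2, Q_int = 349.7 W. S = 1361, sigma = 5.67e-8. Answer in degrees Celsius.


Numerator = alpha*S*A_sun + Q_int = 0.142*1361*5.92 + 349.7 = 1493.8110 W
Denominator = eps*sigma*A_rad = 0.899*5.67e-8*18.43 = 9.3943792e-07 W/K^4
T^4 = 1.5901115e+09 K^4
T = 199.6903 K = -73.4597 C

-73.4597 degrees Celsius


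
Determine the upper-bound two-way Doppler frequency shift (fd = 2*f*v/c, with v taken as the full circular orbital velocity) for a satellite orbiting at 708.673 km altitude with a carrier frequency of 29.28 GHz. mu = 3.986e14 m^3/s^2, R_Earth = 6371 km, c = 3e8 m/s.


r = 7.079673e+06 m
v = sqrt(mu/r) = 7503.4682 m/s (worst-case radial velocity)
f = 29.28 GHz = 2.928e+10 Hz
fd = 2*f*v/c = 2*2.928e+10*7503.4682/3.0e+08
fd = 1.464677e+06 Hz

1.4647e+06 Hz


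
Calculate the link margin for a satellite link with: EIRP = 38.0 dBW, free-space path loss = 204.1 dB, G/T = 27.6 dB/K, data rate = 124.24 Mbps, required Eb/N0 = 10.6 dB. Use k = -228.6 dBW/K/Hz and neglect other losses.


C/N0 = EIRP - FSPL + G/T - k = 38.0 - 204.1 + 27.6 - (-228.6)
C/N0 = 90.1000 dB-Hz
R_b = 124.24 Mbps = 1.2424e+08 bps -> 10*log10(R_b) = 80.9426 dB-Hz
Eb/N0 = C/N0 - 10*log10(R_b) = 90.1000 - 80.9426 = 9.1574 dB
Margin = Eb/N0 - Eb/N0_req = 9.1574 - 10.6 = -1.4426 dB (negative margin: link does not close)

-1.4426 dB


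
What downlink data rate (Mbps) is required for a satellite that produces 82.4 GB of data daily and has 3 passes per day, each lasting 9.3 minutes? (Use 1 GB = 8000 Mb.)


total contact time = 3 * 9.3 * 60 = 1674.0000 s
data = 82.4 GB = 659200.0000 Mb
rate = 659200.0000 / 1674.0000 = 393.7873 Mbps

393.7873 Mbps


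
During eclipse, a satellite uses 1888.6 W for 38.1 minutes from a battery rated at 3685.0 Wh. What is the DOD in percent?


E_used = P * t / 60 = 1888.6 * 38.1 / 60 = 1199.2610 Wh
DOD = E_used / E_total * 100 = 1199.2610 / 3685.0 * 100
DOD = 32.5444 %

32.5444 %


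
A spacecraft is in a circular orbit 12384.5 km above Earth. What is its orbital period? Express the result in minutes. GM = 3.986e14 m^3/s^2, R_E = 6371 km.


r = 18755.5000 km = 1.87555e+07 m
T = 2*pi*sqrt(r^3/mu) = 2*pi*sqrt(6.5975994e+21 / 3.986e14)
T = 25562.5509 s = 426.0425 min

426.0425 minutes


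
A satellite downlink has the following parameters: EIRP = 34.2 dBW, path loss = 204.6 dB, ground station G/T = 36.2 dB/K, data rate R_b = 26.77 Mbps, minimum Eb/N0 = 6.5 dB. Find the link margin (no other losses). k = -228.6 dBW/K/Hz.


C/N0 = EIRP - FSPL + G/T - k = 34.2 - 204.6 + 36.2 - (-228.6)
C/N0 = 94.4000 dB-Hz
R_b = 26.77 Mbps = 2.677e+07 bps -> 10*log10(R_b) = 74.2765 dB-Hz
Eb/N0 = C/N0 - 10*log10(R_b) = 94.4000 - 74.2765 = 20.1235 dB
Margin = Eb/N0 - Eb/N0_req = 20.1235 - 6.5 = 13.6235 dB (link closes)

13.6235 dB


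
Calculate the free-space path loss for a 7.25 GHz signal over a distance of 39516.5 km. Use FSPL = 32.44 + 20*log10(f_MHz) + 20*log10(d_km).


f = 7.25 GHz = 7250.0000 MHz
d = 39516.5 km
FSPL = 32.44 + 20*log10(7250.0000) + 20*log10(39516.5)
FSPL = 32.44 + 77.2068 + 91.9356
FSPL = 201.5823 dB

201.5823 dB


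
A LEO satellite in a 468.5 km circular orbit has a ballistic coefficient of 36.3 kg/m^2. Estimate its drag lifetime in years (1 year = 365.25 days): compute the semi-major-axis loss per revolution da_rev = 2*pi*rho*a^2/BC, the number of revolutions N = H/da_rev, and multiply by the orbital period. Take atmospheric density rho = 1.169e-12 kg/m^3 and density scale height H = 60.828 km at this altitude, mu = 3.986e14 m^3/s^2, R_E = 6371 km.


a = R_E + alt = 6839.5000 km = 6.8395e+06 m
da_rev = 2*pi*rho*a^2/BC = 2*pi*1.169e-12*(6.8395e+06)^2/36.3 = 9.465345 m per revolution
N = H/da_rev = 60828.0000 m / 9.465345 m = 6426.3900 revolutions
P = 2*pi*sqrt(a^3/mu) = 5629.2139 s
lifetime = N*P = 6426.3900 * 5629.2139 = 3.6175524e+07 s = 418.6982 days
years = 418.6982 / 365.25 = 1.1463 years

1.1463 years


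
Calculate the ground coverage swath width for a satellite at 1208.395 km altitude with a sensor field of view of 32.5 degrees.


FOV = 32.5 deg = 0.567232 rad
swath = 2 * alt * tan(FOV/2) = 2 * 1208.395 * tan(0.283616)
swath = 2 * 1208.395 * 0.2914734
swath = 704.4300 km

704.4300 km


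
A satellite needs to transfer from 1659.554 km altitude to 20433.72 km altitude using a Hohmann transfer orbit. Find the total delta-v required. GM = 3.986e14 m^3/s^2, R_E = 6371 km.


r1 = 8030.5540 km = 8.030554e+06 m
r2 = 26804.7200 km = 2.680472e+07 m
dv1 = sqrt(mu/r1)*(sqrt(2*r2/(r1+r2)) - 1) = 1694.6674 m/s
dv2 = sqrt(mu/r2)*(1 - sqrt(2*r1/(r1+r2))) = 1237.7996 m/s
total dv = |dv1| + |dv2| = 1694.6674 + 1237.7996 = 2932.4671 m/s = 2.9325 km/s

2.9325 km/s


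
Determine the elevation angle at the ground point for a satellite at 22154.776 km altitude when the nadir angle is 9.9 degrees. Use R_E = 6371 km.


r = R_E + alt = 28525.7760 km
Law of sines in the satellite / Earth-center / ground-point triangle:
  sin(nadir)/R_E = sin(90 + el)/r  =>  cos(el) = (r/R_E)*sin(nadir)
cos(el) = (28525.7760 / 6371.0000) * sin(9.9 deg) = 0.7698024
el = arccos(0.7698024) = 39.6639 deg
(Earth-central angle = 90 - nadir - el = 40.4361 deg)

39.6639 degrees


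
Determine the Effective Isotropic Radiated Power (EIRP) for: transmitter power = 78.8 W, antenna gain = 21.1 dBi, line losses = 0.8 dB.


Pt = 78.8 W = 18.9653 dBW
EIRP = Pt_dBW + Gt - losses = 18.9653 + 21.1 - 0.8 = 39.2653 dBW

39.2653 dBW


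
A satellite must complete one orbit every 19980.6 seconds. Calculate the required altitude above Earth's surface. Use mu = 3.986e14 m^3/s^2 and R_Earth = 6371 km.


T = 19980.6 s
r = (mu*T^2/(4*pi^2))^(1/3) = (3.986e14 * 19980.6^2 / (4*pi^2))^(1/3)
r = 1.5914691e+07 m = 15914.6907 km
alt = r - R_E = 15914.6907 - 6371 = 9543.6907 km

9543.6907 km


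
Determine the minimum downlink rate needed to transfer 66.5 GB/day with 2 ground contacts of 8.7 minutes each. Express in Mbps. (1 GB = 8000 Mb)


total contact time = 2 * 8.7 * 60 = 1044.0000 s
data = 66.5 GB = 532000.0000 Mb
rate = 532000.0000 / 1044.0000 = 509.5785 Mbps

509.5785 Mbps


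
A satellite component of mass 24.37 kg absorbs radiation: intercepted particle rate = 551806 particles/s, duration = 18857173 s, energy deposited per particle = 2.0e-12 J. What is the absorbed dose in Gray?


Total energy deposited = rate * time * E_per
  = 551806 * 18857173 * 2.0e-12 = 20.8110 J
Dose = E_total / mass = 20.8110 / 24.37
Dose = 0.8539599 Gy

0.8540 Gy


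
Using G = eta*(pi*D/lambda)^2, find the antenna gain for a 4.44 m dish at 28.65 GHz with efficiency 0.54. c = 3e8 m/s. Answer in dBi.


lambda = c/f = 3e8 / 2.865e+10 = 0.0104712 m
G = eta*(pi*D/lambda)^2 = 0.54*(pi*4.44/0.0104712)^2
G = 958222.1124 (linear)
G = 10*log10(958222.1124) = 59.8147 dBi

59.8147 dBi


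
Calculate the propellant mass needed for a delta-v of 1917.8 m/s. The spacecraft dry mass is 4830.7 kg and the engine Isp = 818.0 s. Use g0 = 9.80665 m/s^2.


ve = Isp * g0 = 818.0 * 9.80665 = 8021.839700 m/s
mass ratio = exp(dv/ve) = exp(1917.8/8021.839700) = 1.27007041
m_prop = m_dry * (mr - 1) = 4830.7 * (1.27007041 - 1)
m_prop = 1304.6291 kg

1304.6291 kg


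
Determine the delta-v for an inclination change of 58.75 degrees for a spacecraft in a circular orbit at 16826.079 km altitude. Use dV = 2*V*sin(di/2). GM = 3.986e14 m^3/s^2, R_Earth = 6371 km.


r = 23197.0790 km = 2.3197079e+07 m
V = sqrt(mu/r) = 4145.2621 m/s
di = 58.75 deg = 1.0254 rad
dV = 2*V*sin(di/2) = 2*4145.2621*sin(0.5126905)
dV = 4066.6975 m/s = 4.0667 km/s

4.0667 km/s


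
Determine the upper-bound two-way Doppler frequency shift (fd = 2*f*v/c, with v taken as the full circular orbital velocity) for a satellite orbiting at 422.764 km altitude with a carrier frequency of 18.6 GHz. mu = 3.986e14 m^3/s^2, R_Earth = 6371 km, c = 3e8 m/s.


r = 6.793764e+06 m
v = sqrt(mu/r) = 7659.7293 m/s (worst-case radial velocity)
f = 18.6 GHz = 1.86e+10 Hz
fd = 2*f*v/c = 2*1.86e+10*7659.7293/3.0e+08
fd = 949806.4274 Hz

949806.4274 Hz


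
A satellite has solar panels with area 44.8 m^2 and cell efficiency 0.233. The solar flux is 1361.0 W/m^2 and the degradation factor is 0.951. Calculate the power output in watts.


P = area * eta * S * degradation
P = 44.8 * 0.233 * 1361.0 * 0.951
P = 13510.5359 W

13510.5359 W


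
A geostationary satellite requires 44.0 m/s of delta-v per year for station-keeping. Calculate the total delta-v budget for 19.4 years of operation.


dV = rate * years = 44.0 * 19.4
dV = 853.6000 m/s

853.6000 m/s


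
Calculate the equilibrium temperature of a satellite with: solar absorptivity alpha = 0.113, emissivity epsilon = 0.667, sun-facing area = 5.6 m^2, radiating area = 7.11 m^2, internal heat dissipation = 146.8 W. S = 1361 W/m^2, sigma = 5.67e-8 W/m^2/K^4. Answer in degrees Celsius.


Numerator = alpha*S*A_sun + Q_int = 0.113*1361*5.6 + 146.8 = 1008.0408 W
Denominator = eps*sigma*A_rad = 0.667*5.67e-8*7.11 = 2.6889238e-07 W/K^4
T^4 = 3.7488634e+09 K^4
T = 247.4428 K = -25.7072 C

-25.7072 degrees Celsius


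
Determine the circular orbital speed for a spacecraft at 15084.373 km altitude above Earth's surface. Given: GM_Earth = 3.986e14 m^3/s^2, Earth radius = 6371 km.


r = R_E + alt = 6371.0 + 15084.373 = 21455.3730 km = 2.1455373e+07 m
v = sqrt(mu/r) = sqrt(3.986e14 / 2.1455373e+07) = 4310.2317 m/s = 4.3102 km/s

4.3102 km/s


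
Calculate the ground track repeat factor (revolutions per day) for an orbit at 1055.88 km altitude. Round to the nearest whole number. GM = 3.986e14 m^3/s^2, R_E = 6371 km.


r = 7.42688e+06 m
T = 2*pi*sqrt(r^3/mu) = 6369.7272 s = 106.1621 min
revs/day = 1440 / 106.1621 = 13.5642
Rounded: 14 revolutions per day

14 revolutions per day


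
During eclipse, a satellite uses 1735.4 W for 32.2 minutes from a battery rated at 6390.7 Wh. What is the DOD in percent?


E_used = P * t / 60 = 1735.4 * 32.2 / 60 = 931.3313 Wh
DOD = E_used / E_total * 100 = 931.3313 / 6390.7 * 100
DOD = 14.5732 %

14.5732 %


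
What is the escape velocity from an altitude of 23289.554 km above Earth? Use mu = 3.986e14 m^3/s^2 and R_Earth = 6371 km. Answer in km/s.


r = 6371.0 + 23289.554 = 29660.5540 km = 2.9660554e+07 m
v_esc = sqrt(2*mu/r) = sqrt(2*3.986e14 / 2.9660554e+07)
v_esc = 5184.3464 m/s = 5.1843 km/s

5.1843 km/s


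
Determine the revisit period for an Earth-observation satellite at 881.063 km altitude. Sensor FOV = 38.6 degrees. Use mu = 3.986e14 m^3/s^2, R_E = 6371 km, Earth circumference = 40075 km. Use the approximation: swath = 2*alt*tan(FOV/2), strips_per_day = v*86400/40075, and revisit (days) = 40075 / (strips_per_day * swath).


swath = 2*881.063*tan(0.3368485) = 617.0877 km
v = sqrt(mu/r) = 7413.7487 m/s = 7.4137 km/s
strips/day = v*86400/40075 = 7.4137*86400/40075 = 15.9837
coverage/day = strips * swath = 15.9837 * 617.0877 = 9863.3626 km
revisit = 40075 / 9863.3626 = 4.0630 days

4.0630 days


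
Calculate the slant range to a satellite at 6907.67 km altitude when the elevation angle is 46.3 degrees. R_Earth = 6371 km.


h = 6907.67 km, el = 46.3 deg
d = -R_E*sin(el) + sqrt((R_E*sin(el))^2 + 2*R_E*h + h^2)
d = -6371.0000*sin(0.8080874) + sqrt((6371.0000*0.7229671)^2 + 2*6371.0000*6907.67 + 6907.67^2)
d = 7921.9007 km

7921.9007 km


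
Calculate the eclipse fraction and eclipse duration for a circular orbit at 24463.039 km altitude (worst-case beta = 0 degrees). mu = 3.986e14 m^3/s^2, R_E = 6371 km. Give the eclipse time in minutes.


r = 30834.0390 km
T = 898.0605 min
Eclipse fraction = arcsin(R_E/r)/pi = arcsin(6371.0000/30834.0390)/pi
= arcsin(0.2066223)/pi = 0.06624713
Eclipse duration = 0.06624713 * 898.0605 = 59.4939 min

59.4939 minutes


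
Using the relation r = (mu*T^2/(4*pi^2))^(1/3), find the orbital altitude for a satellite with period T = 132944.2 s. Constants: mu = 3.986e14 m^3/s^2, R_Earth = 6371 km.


T = 132944.2 s
r = (mu*T^2/(4*pi^2))^(1/3) = (3.986e14 * 132944.2^2 / (4*pi^2))^(1/3)
r = 5.6299618e+07 m = 56299.6181 km
alt = r - R_E = 56299.6181 - 6371 = 49928.6181 km

49928.6181 km


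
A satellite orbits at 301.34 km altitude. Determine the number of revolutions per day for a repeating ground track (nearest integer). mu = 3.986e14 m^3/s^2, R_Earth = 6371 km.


r = 6.67234e+06 m
T = 2*pi*sqrt(r^3/mu) = 5424.1098 s = 90.4018 min
revs/day = 1440 / 90.4018 = 15.9289
Rounded: 16 revolutions per day

16 revolutions per day


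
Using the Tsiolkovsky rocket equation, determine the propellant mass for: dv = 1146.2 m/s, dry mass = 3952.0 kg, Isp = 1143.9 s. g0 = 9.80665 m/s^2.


ve = Isp * g0 = 1143.9 * 9.80665 = 11217.826935 m/s
mass ratio = exp(dv/ve) = exp(1146.2/11217.826935) = 1.10757911
m_prop = m_dry * (mr - 1) = 3952.0 * (1.10757911 - 1)
m_prop = 425.1526 kg

425.1526 kg


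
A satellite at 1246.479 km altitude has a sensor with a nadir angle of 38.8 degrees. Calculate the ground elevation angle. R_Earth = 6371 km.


r = R_E + alt = 7617.4790 km
Law of sines in the satellite / Earth-center / ground-point triangle:
  sin(nadir)/R_E = sin(90 + el)/r  =>  cos(el) = (r/R_E)*sin(nadir)
cos(el) = (7617.4790 / 6371.0000) * sin(38.8 deg) = 0.7491981
el = arccos(0.7491981) = 41.4790 deg
(Earth-central angle = 90 - nadir - el = 9.7210 deg)

41.4790 degrees


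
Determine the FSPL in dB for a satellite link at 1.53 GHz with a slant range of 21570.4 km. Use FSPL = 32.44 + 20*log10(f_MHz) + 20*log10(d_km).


f = 1.53 GHz = 1530.0000 MHz
d = 21570.4 km
FSPL = 32.44 + 20*log10(1530.0000) + 20*log10(21570.4)
FSPL = 32.44 + 63.6938 + 86.6772
FSPL = 182.8110 dB

182.8110 dB


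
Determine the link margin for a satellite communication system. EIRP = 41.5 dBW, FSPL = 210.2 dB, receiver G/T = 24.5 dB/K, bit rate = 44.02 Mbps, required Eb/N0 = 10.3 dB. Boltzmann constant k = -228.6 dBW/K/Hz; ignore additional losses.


C/N0 = EIRP - FSPL + G/T - k = 41.5 - 210.2 + 24.5 - (-228.6)
C/N0 = 84.4000 dB-Hz
R_b = 44.02 Mbps = 4.402e+07 bps -> 10*log10(R_b) = 76.4365 dB-Hz
Eb/N0 = C/N0 - 10*log10(R_b) = 84.4000 - 76.4365 = 7.9635 dB
Margin = Eb/N0 - Eb/N0_req = 7.9635 - 10.3 = -2.3365 dB (negative margin: link does not close)

-2.3365 dB


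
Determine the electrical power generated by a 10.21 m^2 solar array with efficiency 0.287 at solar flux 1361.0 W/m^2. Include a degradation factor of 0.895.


P = area * eta * S * degradation
P = 10.21 * 0.287 * 1361.0 * 0.895
P = 3569.3472 W

3569.3472 W


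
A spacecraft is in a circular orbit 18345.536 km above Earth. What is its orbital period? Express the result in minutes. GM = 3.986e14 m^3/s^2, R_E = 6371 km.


r = 24716.5360 km = 2.4716536e+07 m
T = 2*pi*sqrt(r^3/mu) = 2*pi*sqrt(1.5099509e+22 / 3.986e14)
T = 38671.6434 s = 644.5274 min

644.5274 minutes


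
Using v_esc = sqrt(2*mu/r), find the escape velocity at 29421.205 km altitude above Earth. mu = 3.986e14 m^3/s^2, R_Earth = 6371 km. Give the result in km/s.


r = 6371.0 + 29421.205 = 35792.2050 km = 3.5792205e+07 m
v_esc = sqrt(2*mu/r) = sqrt(2*3.986e14 / 3.5792205e+07)
v_esc = 4719.4286 m/s = 4.7194 km/s

4.7194 km/s


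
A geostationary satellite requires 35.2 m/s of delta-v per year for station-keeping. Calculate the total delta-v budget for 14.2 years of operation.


dV = rate * years = 35.2 * 14.2
dV = 499.8400 m/s

499.8400 m/s


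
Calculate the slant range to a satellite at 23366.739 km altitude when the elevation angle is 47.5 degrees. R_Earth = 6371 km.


h = 23366.739 km, el = 47.5 deg
d = -R_E*sin(el) + sqrt((R_E*sin(el))^2 + 2*R_E*h + h^2)
d = -6371.0000*sin(0.8290314) + sqrt((6371.0000*0.7372773)^2 + 2*6371.0000*23366.739 + 23366.739^2)
d = 24727.4065 km

24727.4065 km


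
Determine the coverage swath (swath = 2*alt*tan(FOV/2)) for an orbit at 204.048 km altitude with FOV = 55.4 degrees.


FOV = 55.4 deg = 0.9669124 rad
swath = 2 * alt * tan(FOV/2) = 2 * 204.048 * tan(0.4834562)
swath = 2 * 204.048 * 0.5250117
swath = 214.2552 km

214.2552 km


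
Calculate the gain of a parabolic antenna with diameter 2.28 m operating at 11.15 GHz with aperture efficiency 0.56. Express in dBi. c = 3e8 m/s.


lambda = c/f = 3e8 / 1.115e+10 = 0.02690583 m
G = eta*(pi*D/lambda)^2 = 0.56*(pi*2.28/0.02690583)^2
G = 39688.5006 (linear)
G = 10*log10(39688.5006) = 45.9866 dBi

45.9866 dBi


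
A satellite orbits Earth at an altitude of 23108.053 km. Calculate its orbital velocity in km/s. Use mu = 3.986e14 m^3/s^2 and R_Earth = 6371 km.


r = R_E + alt = 6371.0 + 23108.053 = 29479.0530 km = 2.9479053e+07 m
v = sqrt(mu/r) = sqrt(3.986e14 / 2.9479053e+07) = 3677.1545 m/s = 3.6772 km/s

3.6772 km/s


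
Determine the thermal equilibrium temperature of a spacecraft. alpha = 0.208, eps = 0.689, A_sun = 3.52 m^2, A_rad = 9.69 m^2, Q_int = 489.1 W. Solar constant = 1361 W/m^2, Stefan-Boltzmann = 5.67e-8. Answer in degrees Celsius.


Numerator = alpha*S*A_sun + Q_int = 0.208*1361*3.52 + 489.1 = 1485.5698 W
Denominator = eps*sigma*A_rad = 0.689*5.67e-8*9.69 = 3.7855245e-07 W/K^4
T^4 = 3.9243433e+09 K^4
T = 250.2890 K = -22.8610 C

-22.8610 degrees Celsius


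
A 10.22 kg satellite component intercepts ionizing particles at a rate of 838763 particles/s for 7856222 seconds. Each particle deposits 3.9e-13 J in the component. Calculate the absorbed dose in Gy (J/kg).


Total energy deposited = rate * time * E_per
  = 838763 * 7856222 * 3.9e-13 = 2.5699 J
Dose = E_total / mass = 2.5699 / 10.22
Dose = 0.2514587 Gy

0.2515 Gy


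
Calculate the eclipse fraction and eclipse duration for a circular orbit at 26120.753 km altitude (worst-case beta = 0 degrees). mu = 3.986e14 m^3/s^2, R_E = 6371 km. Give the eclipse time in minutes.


r = 32491.7530 km
T = 971.4483 min
Eclipse fraction = arcsin(R_E/r)/pi = arcsin(6371.0000/32491.7530)/pi
= arcsin(0.1960805)/pi = 0.0628214
Eclipse duration = 0.0628214 * 971.4483 = 61.0277 min

61.0277 minutes


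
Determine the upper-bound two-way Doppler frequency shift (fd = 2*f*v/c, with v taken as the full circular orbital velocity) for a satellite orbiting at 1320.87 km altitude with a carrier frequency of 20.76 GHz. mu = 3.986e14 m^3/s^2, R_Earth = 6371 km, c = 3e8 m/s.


r = 7.69187e+06 m
v = sqrt(mu/r) = 7198.6769 m/s (worst-case radial velocity)
f = 20.76 GHz = 2.076e+10 Hz
fd = 2*f*v/c = 2*2.076e+10*7198.6769/3.0e+08
fd = 996296.8782 Hz

996296.8782 Hz


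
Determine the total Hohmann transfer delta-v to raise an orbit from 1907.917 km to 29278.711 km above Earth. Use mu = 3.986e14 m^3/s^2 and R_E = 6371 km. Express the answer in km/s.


r1 = 8278.9170 km = 8.278917e+06 m
r2 = 35649.7110 km = 3.5649711e+07 m
dv1 = sqrt(mu/r1)*(sqrt(2*r2/(r1+r2)) - 1) = 1901.2154 m/s
dv2 = sqrt(mu/r2)*(1 - sqrt(2*r1/(r1+r2))) = 1290.8989 m/s
total dv = |dv1| + |dv2| = 1901.2154 + 1290.8989 = 3192.1143 m/s = 3.1921 km/s

3.1921 km/s


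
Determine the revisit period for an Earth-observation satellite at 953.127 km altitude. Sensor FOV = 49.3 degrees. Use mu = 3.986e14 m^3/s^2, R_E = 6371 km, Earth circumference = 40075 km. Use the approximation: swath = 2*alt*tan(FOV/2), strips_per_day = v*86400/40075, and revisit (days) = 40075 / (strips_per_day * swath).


swath = 2*953.127*tan(0.4302237) = 874.7642 km
v = sqrt(mu/r) = 7377.1857 m/s = 7.3772 km/s
strips/day = v*86400/40075 = 7.3772*86400/40075 = 15.9049
coverage/day = strips * swath = 15.9049 * 874.7642 = 13913.0373 km
revisit = 40075 / 13913.0373 = 2.8804 days

2.8804 days


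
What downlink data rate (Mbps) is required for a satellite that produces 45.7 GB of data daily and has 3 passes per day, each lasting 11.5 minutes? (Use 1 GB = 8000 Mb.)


total contact time = 3 * 11.5 * 60 = 2070.0000 s
data = 45.7 GB = 365600.0000 Mb
rate = 365600.0000 / 2070.0000 = 176.6184 Mbps

176.6184 Mbps


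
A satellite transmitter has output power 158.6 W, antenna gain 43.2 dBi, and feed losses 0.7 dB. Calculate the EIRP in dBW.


Pt = 158.6 W = 22.0030 dBW
EIRP = Pt_dBW + Gt - losses = 22.0030 + 43.2 - 0.7 = 64.5030 dBW

64.5030 dBW


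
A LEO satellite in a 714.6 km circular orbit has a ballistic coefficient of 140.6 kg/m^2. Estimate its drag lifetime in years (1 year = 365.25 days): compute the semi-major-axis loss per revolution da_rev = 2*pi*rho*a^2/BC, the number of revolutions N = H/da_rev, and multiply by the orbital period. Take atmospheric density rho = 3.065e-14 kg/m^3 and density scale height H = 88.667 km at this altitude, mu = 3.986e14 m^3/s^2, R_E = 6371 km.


a = R_E + alt = 7085.6000 km = 7.0856e+06 m
da_rev = 2*pi*rho*a^2/BC = 2*pi*3.065e-14*(7.0856e+06)^2/140.6 = 0.0687667168 m per revolution
N = H/da_rev = 88667.0000 m / 0.0687667168 m = 1.2893883e+06 revolutions
P = 2*pi*sqrt(a^3/mu) = 5935.7578 s
lifetime = N*P = 1.2893883e+06 * 5935.7578 = 7.6534966e+09 s = 88582.1365 days
years = 88582.1365 / 365.25 = 242.5247 years

242.5247 years


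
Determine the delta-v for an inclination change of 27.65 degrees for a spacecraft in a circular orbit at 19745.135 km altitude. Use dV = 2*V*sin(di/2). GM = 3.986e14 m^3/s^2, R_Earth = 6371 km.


r = 26116.1350 km = 2.6116135e+07 m
V = sqrt(mu/r) = 3906.7372 m/s
di = 27.65 deg = 0.4825835 rad
dV = 2*V*sin(di/2) = 2*3906.7372*sin(0.2412918)
dV = 1867.0857 m/s = 1.8671 km/s

1.8671 km/s


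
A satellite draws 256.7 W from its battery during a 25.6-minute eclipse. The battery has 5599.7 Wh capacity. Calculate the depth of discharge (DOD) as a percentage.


E_used = P * t / 60 = 256.7 * 25.6 / 60 = 109.5253 Wh
DOD = E_used / E_total * 100 = 109.5253 / 5599.7 * 100
DOD = 1.9559 %

1.9559 %


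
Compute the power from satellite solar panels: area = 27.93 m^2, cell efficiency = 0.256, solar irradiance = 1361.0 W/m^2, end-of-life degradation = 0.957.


P = area * eta * S * degradation
P = 27.93 * 0.256 * 1361.0 * 0.957
P = 9312.8147 W

9312.8147 W


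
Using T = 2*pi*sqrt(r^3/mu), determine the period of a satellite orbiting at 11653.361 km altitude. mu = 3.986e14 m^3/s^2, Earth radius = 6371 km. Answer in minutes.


r = 18024.3610 km = 1.8024361e+07 m
T = 2*pi*sqrt(r^3/mu) = 2*pi*sqrt(5.855711e+21 / 3.986e14)
T = 24082.4705 s = 401.3745 min

401.3745 minutes


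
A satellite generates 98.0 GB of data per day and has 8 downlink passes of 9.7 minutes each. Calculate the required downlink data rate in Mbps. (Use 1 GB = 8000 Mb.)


total contact time = 8 * 9.7 * 60 = 4656.0000 s
data = 98.0 GB = 784000.0000 Mb
rate = 784000.0000 / 4656.0000 = 168.3849 Mbps

168.3849 Mbps


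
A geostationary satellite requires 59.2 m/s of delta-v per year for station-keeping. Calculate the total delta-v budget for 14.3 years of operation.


dV = rate * years = 59.2 * 14.3
dV = 846.5600 m/s

846.5600 m/s


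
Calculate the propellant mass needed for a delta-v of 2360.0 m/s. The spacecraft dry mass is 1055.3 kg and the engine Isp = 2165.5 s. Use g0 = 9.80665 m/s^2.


ve = Isp * g0 = 2165.5 * 9.80665 = 21236.300575 m/s
mass ratio = exp(dv/ve) = exp(2360.0/21236.300575) = 1.11754070
m_prop = m_dry * (mr - 1) = 1055.3 * (1.11754070 - 1)
m_prop = 124.0407 kg

124.0407 kg


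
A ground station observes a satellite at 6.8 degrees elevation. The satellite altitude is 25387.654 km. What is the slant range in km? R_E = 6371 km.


h = 25387.654 km, el = 6.8 deg
d = -R_E*sin(el) + sqrt((R_E*sin(el))^2 + 2*R_E*h + h^2)
d = -6371.0000*sin(0.1186824) + sqrt((6371.0000*0.118404)^2 + 2*6371.0000*25387.654 + 25387.654^2)
d = 30367.8512 km

30367.8512 km
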